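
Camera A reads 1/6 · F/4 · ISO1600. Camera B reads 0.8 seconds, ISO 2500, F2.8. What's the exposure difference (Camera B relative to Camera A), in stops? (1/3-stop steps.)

Aperture: f/4 → f/3.5 → f/3.2 → f/2.8 — 1 stop wider (brighter).
Shutter speed: 1/6 → 1/5 → 1/4 → 0.3 → 0.4 → 0.5 → 0.6 → 0.8 — 2 1/3 stops slower (brighter).
ISO: 1600 → 2000 → 2500 — 2/3 stop higher (brighter).
Net: +1 +2 1/3 +2/3 = +4 stops.

4 stops brighter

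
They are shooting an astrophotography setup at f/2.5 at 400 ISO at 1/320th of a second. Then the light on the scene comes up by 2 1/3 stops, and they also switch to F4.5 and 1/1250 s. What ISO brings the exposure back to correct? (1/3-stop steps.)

Scene light: 2 1/3 stops brighter.
Aperture: f/2.5 → f/2.8 → f/3.2 → f/3.5 → f/4 → f/4.5 — 1 2/3 stops stopped down (darker).
Shutter speed: 1/320 → 1/400 → 1/500 → 1/640 → 1/800 → 1/1000 → 1/1250 — 2 stops faster (darker).
Net so far: 1 1/3 stops darker. ISO: 400 → 500 → 640 → 800 → 1000.

ISO 1000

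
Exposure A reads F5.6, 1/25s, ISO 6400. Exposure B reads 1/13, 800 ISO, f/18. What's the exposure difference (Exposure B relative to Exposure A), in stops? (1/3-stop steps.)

Aperture: f/5.6 → f/6.3 → f/7.1 → f/8 → f/9 → f/10 → f/11 → f/13 → f/14 → f/16 → f/18 — 3 1/3 stops smaller aperture (darker).
Shutter speed: 1/25 → 1/20 → 1/15 → 1/13 — 1 stop slower (brighter).
ISO: 6400 → 5000 → 4000 → 3200 → 2500 → 2000 → 1600 → 1250 → 1000 → 800 — 3 stops dropped (darker).
Net: −3 1/3 +1 −3 = −5 1/3 stops.

5 1/3 stops darker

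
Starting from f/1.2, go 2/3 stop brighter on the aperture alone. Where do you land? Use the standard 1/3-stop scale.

f/1.0

Aperture: f/1.2 → f/1.1 → f/1.0 — 2/3 stop opened up (brighter).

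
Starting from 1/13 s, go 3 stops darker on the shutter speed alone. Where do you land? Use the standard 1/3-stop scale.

1/100s

Shutter speed: 1/13 → 1/15 → 1/20 → 1/25 → 1/30 → 1/40 → 1/50 → 1/60 → 1/80 → 1/100 — 3 stops shorter (darker).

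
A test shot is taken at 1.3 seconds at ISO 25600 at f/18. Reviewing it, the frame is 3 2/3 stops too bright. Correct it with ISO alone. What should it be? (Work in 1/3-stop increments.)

ISO 2000

Overexposed by 3 2/3 stops → need 3 2/3 stops darker.
ISO: 25600 → 20000 → 16000 → 12800 → 10000 → 8000 → 6400 → 5000 → 4000 → 3200 → 2500 → 2000.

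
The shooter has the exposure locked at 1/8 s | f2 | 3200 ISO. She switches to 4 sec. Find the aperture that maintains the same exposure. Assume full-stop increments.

f/11

Shutter speed: 1/8 → 1/4 → 1/2 → 1 → 2 → 4 — 5 stops longer (brighter).
Need 5 stops darker from the aperture: f/2 → f/2.8 → f/4 → f/5.6 → f/8 → f/11.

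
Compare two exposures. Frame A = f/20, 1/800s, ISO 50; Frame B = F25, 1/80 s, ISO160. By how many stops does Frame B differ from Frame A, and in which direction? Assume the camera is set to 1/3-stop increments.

4 1/3 stops brighter

Aperture: f/20 → f/22 → f/25 — 2/3 stop stopped down (darker).
Shutter speed: 1/800 → 1/640 → 1/500 → 1/400 → 1/320 → 1/250 → 1/200 → 1/160 → 1/125 → 1/100 → 1/80 — 3 1/3 stops slower (brighter).
ISO: 50 → 64 → 80 → 100 → 125 → 160 — 1 2/3 stops raised (brighter).
Net: −2/3 +3 1/3 +1 2/3 = +4 1/3 stops.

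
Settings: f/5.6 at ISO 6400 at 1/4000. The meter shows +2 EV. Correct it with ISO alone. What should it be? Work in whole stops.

ISO 1600

Overexposed by 2 stops → need 2 stops darker.
ISO: 6400 → 3200 → 1600.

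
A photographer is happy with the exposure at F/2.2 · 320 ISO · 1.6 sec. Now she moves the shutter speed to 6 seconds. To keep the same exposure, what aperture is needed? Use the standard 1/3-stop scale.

f/4.5

Shutter speed: 1.6 → 2 → 2.5 → 3.2 → 4 → 5 → 6 — 2 stops slower (brighter).
Need 2 stops darker from the aperture: f/2.2 → f/2.5 → f/2.8 → f/3.2 → f/3.5 → f/4 → f/4.5.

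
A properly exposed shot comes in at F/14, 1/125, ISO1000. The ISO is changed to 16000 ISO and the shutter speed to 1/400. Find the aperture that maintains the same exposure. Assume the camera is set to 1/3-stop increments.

f/32

ISO: 1000 → 1250 → 1600 → 2000 → 2500 → 3200 → 4000 → 5000 → 6400 → 8000 → 10000 → 12800 → 16000 — 4 stops raised (brighter).
Shutter speed: 1/125 → 1/160 → 1/200 → 1/250 → 1/320 → 1/400 — 1 2/3 stops faster (darker).
Net change so far: 2 1/3 stops brighter. Offset with the aperture: f/14 → f/16 → f/18 → f/20 → f/22 → f/25 → f/29 → f/32.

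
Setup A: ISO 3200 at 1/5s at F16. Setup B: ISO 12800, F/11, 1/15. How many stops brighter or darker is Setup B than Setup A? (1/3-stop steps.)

1 1/3 stops brighter

Aperture: f/16 → f/14 → f/13 → f/11 — 1 stop opened up (brighter).
Shutter speed: 1/5 → 1/6 → 1/8 → 1/10 → 1/13 → 1/15 — 1 2/3 stops shorter (darker).
ISO: 3200 → 4000 → 5000 → 6400 → 8000 → 10000 → 12800 — 2 stops raised (brighter).
Net: +1 −1 2/3 +2 = +1 1/3 stops.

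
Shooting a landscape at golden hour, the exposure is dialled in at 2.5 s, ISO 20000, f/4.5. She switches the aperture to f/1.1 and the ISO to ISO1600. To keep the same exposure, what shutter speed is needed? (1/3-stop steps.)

Aperture: f/4.5 → f/4 → f/3.5 → f/3.2 → f/2.8 → f/2.5 → f/2.2 → f/2 → f/1.8 → f/1.6 → f/1.4 → f/1.2 → f/1.1 — 4 stops larger aperture (brighter).
ISO: 20000 → 16000 → 12800 → 10000 → 8000 → 6400 → 5000 → 4000 → 3200 → 2500 → 2000 → 1600 — 3 2/3 stops dropped (darker).
Net change so far: 1/3 stop brighter. Offset with the shutter speed: 2.5 → 2.

2 s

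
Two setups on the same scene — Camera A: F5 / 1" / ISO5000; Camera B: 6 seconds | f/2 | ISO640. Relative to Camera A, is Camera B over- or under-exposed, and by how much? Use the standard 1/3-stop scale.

Aperture: f/5 → f/4.5 → f/4 → f/3.5 → f/3.2 → f/2.8 → f/2.5 → f/2.2 → f/2 — 2 2/3 stops wider (brighter).
Shutter speed: 1 → 1.3 → 1.6 → 2 → 2.5 → 3.2 → 4 → 5 → 6 — 2 2/3 stops longer (brighter).
ISO: 5000 → 4000 → 3200 → 2500 → 2000 → 1600 → 1250 → 1000 → 800 → 640 — 3 stops lower (darker).
Net: +2 2/3 +2 2/3 −3 = +2 1/3 stops.

2 1/3 stops brighter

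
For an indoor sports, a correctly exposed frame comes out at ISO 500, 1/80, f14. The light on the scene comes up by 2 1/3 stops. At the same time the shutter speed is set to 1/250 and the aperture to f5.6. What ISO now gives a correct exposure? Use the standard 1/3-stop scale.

Scene light: 2 1/3 stops brighter.
Shutter speed: 1/80 → 1/100 → 1/125 → 1/160 → 1/200 → 1/250 — 1 2/3 stops shorter (darker).
Aperture: f/14 → f/13 → f/11 → f/10 → f/9 → f/8 → f/7.1 → f/6.3 → f/5.6 — 2 2/3 stops larger aperture (brighter).
Net so far: 3 1/3 stops brighter. ISO: 500 → 400 → 320 → 250 → 200 → 160 → 125 → 100 → 80 → 64 → 50.

ISO 50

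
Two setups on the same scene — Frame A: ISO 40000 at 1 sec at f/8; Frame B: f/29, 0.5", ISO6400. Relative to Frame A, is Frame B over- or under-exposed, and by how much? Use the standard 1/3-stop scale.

Aperture: f/8 → f/9 → f/10 → f/11 → f/13 → f/14 → f/16 → f/18 → f/20 → f/22 → f/25 → f/29 — 3 2/3 stops smaller aperture (darker).
Shutter speed: 1 → 0.8 → 0.6 → 0.5 — 1 stop faster (darker).
ISO: 40000 → 32000 → 25600 → 20000 → 16000 → 12800 → 10000 → 8000 → 6400 — 2 2/3 stops dropped (darker).
Net: −3 2/3 −1 −2 2/3 = −7 1/3 stops.

7 1/3 stops darker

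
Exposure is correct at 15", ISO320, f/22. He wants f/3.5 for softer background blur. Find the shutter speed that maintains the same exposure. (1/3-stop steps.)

Aperture: f/22 → f/20 → f/18 → f/16 → f/14 → f/13 → f/11 → f/10 → f/9 → f/8 → f/7.1 → f/6.3 → f/5.6 → f/5 → f/4.5 → f/4 → f/3.5 — 5 1/3 stops larger aperture (brighter).
Need 5 1/3 stops darker from the shutter speed: 15 → 13 → 10 → 8 → 6 → 5 → 4 → 3.2 → 2.5 → 2 → 1.6 → 1.3 → 1 → 0.8 → 0.6 → 0.5 → 0.4.

0.4 s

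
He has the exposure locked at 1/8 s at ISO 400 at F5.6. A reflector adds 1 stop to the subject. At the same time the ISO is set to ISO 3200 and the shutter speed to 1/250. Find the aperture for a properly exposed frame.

Scene light: 1 stop brighter.
ISO: 400 → 800 → 1600 → 3200 — 3 stops higher (brighter).
Shutter speed: 1/8 → 1/15 → 1/30 → 1/60 → 1/125 → 1/250 — 5 stops shorter (darker).
Net so far: 1 stop darker. Aperture: f/5.6 → f/4.

f/4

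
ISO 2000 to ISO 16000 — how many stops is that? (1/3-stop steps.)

3 stops

2000 → 2500 → 3200 → 4000 → 5000 → 6400 → 8000 → 10000 → 12800 → 16000 — count the steps: 9 third-stops = 3 stops.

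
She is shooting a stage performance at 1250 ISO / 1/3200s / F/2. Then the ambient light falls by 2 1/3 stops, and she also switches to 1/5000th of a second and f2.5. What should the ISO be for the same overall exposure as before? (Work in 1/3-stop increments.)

ISO 16000

Scene light: 2 1/3 stops darker.
Shutter speed: 1/3200 → 1/4000 → 1/5000 — 2/3 stop shorter (darker).
Aperture: f/2 → f/2.2 → f/2.5 — 2/3 stop smaller aperture (darker).
Net so far: 3 2/3 stops darker. ISO: 1250 → 1600 → 2000 → 2500 → 3200 → 4000 → 5000 → 6400 → 8000 → 10000 → 12800 → 16000.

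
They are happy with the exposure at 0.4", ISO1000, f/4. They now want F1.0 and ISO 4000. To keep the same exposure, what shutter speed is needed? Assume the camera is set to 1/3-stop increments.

1/160s

Aperture: f/4 → f/3.5 → f/3.2 → f/2.8 → f/2.5 → f/2.2 → f/2 → f/1.8 → f/1.6 → f/1.4 → f/1.2 → f/1.1 → f/1.0 — 4 stops opened up (brighter).
ISO: 1000 → 1250 → 1600 → 2000 → 2500 → 3200 → 4000 — 2 stops raised (brighter).
Net change so far: 6 stops brighter. Offset with the shutter speed: 0.4 → 0.3 → 1/4 → 1/5 → 1/6 → 1/8 → 1/10 → 1/13 → 1/15 → 1/20 → 1/25 → 1/30 → 1/40 → 1/50 → 1/60 → 1/80 → 1/100 → 1/125 → 1/160.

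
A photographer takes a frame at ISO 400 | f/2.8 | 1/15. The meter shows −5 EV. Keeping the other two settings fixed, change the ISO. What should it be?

Underexposed by 5 stops → need 5 stops brighter.
ISO: 400 → 800 → 1600 → 3200 → 6400 → 12800.

ISO 12800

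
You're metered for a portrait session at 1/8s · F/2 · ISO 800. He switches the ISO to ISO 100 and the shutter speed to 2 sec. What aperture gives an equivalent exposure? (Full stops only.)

f/2.8

ISO: 800 → 400 → 200 → 100 — 3 stops lower (darker).
Shutter speed: 1/8 → 1/4 → 1/2 → 1 → 2 — 4 stops slower (brighter).
Net change so far: 1 stop brighter. Offset with the aperture: f/2 → f/2.8.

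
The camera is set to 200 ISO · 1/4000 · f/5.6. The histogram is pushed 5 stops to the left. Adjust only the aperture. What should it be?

f/1.0

Underexposed by 5 stops → need 5 stops brighter.
Aperture: f/5.6 → f/4 → f/2.8 → f/2 → f/1.4 → f/1.0.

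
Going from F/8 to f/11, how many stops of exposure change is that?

1 stop

f/8 → f/11 — count the steps: 1 stop.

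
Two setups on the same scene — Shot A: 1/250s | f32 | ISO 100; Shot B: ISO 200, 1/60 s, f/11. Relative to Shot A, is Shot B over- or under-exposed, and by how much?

Aperture: f/32 → f/22 → f/16 → f/11 — 3 stops opened up (brighter).
Shutter speed: 1/250 → 1/125 → 1/60 — 2 stops longer (brighter).
ISO: 100 → 200 — 1 stop raised (brighter).
Net: +3 +2 +1 = +6 stops.

6 stops brighter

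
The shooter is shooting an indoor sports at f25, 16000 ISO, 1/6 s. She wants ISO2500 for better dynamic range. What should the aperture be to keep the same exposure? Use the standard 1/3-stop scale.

ISO: 16000 → 12800 → 10000 → 8000 → 6400 → 5000 → 4000 → 3200 → 2500 — 2 2/3 stops dropped (darker).
Need 2 2/3 stops brighter from the aperture: f/25 → f/22 → f/20 → f/18 → f/16 → f/14 → f/13 → f/11 → f/10.

f/10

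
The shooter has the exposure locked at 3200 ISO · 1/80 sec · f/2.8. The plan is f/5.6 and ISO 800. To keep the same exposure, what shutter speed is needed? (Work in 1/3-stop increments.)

1/5s

Aperture: f/2.8 → f/3.2 → f/3.5 → f/4 → f/4.5 → f/5 → f/5.6 — 2 stops stopped down (darker).
ISO: 3200 → 2500 → 2000 → 1600 → 1250 → 1000 → 800 — 2 stops dropped (darker).
Net change so far: 4 stops darker. Offset with the shutter speed: 1/80 → 1/60 → 1/50 → 1/40 → 1/30 → 1/25 → 1/20 → 1/15 → 1/13 → 1/10 → 1/8 → 1/6 → 1/5.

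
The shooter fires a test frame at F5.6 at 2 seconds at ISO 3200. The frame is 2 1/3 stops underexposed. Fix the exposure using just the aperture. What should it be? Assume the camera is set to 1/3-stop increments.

f/2.5

Underexposed by 2 1/3 stops → need 2 1/3 stops brighter.
Aperture: f/5.6 → f/5 → f/4.5 → f/4 → f/3.5 → f/3.2 → f/2.8 → f/2.5.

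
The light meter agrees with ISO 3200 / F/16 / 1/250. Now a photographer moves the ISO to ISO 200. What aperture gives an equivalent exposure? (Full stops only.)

ISO: 3200 → 1600 → 800 → 400 → 200 — 4 stops dropped (darker).
Need 4 stops brighter from the aperture: f/16 → f/11 → f/8 → f/5.6 → f/4.

f/4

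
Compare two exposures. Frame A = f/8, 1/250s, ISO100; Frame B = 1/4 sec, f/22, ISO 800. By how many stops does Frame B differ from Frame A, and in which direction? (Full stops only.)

Aperture: f/8 → f/11 → f/16 → f/22 — 3 stops stopped down (darker).
Shutter speed: 1/250 → 1/125 → 1/60 → 1/30 → 1/15 → 1/8 → 1/4 — 6 stops slower (brighter).
ISO: 100 → 200 → 400 → 800 — 3 stops raised (brighter).
Net: −3 +6 +3 = +6 stops.

6 stops brighter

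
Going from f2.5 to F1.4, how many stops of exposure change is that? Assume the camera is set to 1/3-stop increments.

f/2.5 → f/2.2 → f/2 → f/1.8 → f/1.6 → f/1.4 — count the steps: 5 third-stops = 1 2/3 stops.

1 2/3 stops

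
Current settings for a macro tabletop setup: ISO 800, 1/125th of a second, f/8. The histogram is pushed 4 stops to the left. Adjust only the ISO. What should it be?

Underexposed by 4 stops → need 4 stops brighter.
ISO: 800 → 1600 → 3200 → 6400 → 12800.

ISO 12800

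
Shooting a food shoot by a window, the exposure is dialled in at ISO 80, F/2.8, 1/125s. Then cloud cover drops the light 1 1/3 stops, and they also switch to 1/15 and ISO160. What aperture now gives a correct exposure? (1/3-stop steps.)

Scene light: 1 1/3 stops darker.
Shutter speed: 1/125 → 1/100 → 1/80 → 1/60 → 1/50 → 1/40 → 1/30 → 1/25 → 1/20 → 1/15 — 3 stops slower (brighter).
ISO: 80 → 100 → 125 → 160 — 1 stop raised (brighter).
Net so far: 2 2/3 stops brighter. Aperture: f/2.8 → f/3.2 → f/3.5 → f/4 → f/4.5 → f/5 → f/5.6 → f/6.3 → f/7.1.

f/7.1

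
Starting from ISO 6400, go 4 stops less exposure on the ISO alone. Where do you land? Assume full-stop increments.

ISO 400

ISO: 6400 → 3200 → 1600 → 800 → 400 — 4 stops dropped (darker).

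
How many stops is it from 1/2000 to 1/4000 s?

1 stop

1/2000 → 1/4000 — count the steps: 1 stop.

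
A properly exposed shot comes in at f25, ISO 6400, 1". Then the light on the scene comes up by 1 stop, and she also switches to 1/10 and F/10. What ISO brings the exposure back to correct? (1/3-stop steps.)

ISO 5000

Scene light: 1 stop brighter.
Shutter speed: 1 → 0.8 → 0.6 → 0.5 → 0.4 → 0.3 → 1/4 → 1/5 → 1/6 → 1/8 → 1/10 — 3 1/3 stops shorter (darker).
Aperture: f/25 → f/22 → f/20 → f/18 → f/16 → f/14 → f/13 → f/11 → f/10 — 2 2/3 stops wider (brighter).
Net so far: 1/3 stop brighter. ISO: 6400 → 5000.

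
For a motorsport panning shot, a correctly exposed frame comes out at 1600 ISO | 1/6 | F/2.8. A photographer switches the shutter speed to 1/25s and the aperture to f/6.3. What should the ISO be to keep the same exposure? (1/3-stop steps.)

Shutter speed: 1/6 → 1/8 → 1/10 → 1/13 → 1/15 → 1/20 → 1/25 — 2 stops faster (darker).
Aperture: f/2.8 → f/3.2 → f/3.5 → f/4 → f/4.5 → f/5 → f/5.6 → f/6.3 — 2 1/3 stops stopped down (darker).
Net change so far: 4 1/3 stops darker. Offset with the ISO: 1600 → 2000 → 2500 → 3200 → 4000 → 5000 → 6400 → 8000 → 10000 → 12800 → 16000 → 20000 → 25600 → 32000.

ISO 32000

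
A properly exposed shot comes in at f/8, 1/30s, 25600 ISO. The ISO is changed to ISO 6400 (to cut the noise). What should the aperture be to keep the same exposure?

f/4

ISO: 25600 → 12800 → 6400 — 2 stops lower (darker).
Need 2 stops brighter from the aperture: f/8 → f/5.6 → f/4.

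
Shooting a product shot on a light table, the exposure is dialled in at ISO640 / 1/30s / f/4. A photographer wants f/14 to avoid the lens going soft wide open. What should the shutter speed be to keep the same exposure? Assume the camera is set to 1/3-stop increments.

0.4 s

Aperture: f/4 → f/4.5 → f/5 → f/5.6 → f/6.3 → f/7.1 → f/8 → f/9 → f/10 → f/11 → f/13 → f/14 — 3 2/3 stops stopped down (darker).
Need 3 2/3 stops brighter from the shutter speed: 1/30 → 1/25 → 1/20 → 1/15 → 1/13 → 1/10 → 1/8 → 1/6 → 1/5 → 1/4 → 0.3 → 0.4.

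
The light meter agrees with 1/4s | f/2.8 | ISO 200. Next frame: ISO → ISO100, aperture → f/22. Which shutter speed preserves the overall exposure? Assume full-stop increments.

ISO: 200 → 100 — 1 stop dropped (darker).
Aperture: f/2.8 → f/4 → f/5.6 → f/8 → f/11 → f/16 → f/22 — 6 stops smaller aperture (darker).
Net change so far: 7 stops darker. Offset with the shutter speed: 1/4 → 1/2 → 1 → 2 → 4 → 8 → 15 → 30.

30 s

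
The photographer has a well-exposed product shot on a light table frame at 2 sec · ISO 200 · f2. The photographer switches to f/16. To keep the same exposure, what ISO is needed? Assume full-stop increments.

Aperture: f/2 → f/2.8 → f/4 → f/5.6 → f/8 → f/11 → f/16 — 6 stops stopped down (darker).
Need 6 stops brighter from the ISO: 200 → 400 → 800 → 1600 → 3200 → 6400 → 12800.

ISO 12800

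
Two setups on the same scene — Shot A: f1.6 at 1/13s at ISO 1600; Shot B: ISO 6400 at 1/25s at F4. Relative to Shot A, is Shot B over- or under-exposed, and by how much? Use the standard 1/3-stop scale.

1 2/3 stops darker

Aperture: f/1.6 → f/1.8 → f/2 → f/2.2 → f/2.5 → f/2.8 → f/3.2 → f/3.5 → f/4 — 2 2/3 stops narrower (darker).
Shutter speed: 1/13 → 1/15 → 1/20 → 1/25 — 1 stop shorter (darker).
ISO: 1600 → 2000 → 2500 → 3200 → 4000 → 5000 → 6400 — 2 stops higher (brighter).
Net: −2 2/3 −1 +2 = −1 2/3 stops.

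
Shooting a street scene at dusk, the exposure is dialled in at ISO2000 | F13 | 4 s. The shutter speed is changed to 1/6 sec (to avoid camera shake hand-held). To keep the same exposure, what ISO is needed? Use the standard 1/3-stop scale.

Shutter speed: 4 → 3.2 → 2.5 → 2 → 1.6 → 1.3 → 1 → 0.8 → 0.6 → 0.5 → 0.4 → 0.3 → 1/4 → 1/5 → 1/6 — 4 2/3 stops faster (darker).
Need 4 2/3 stops brighter from the ISO: 2000 → 2500 → 3200 → 4000 → 5000 → 6400 → 8000 → 10000 → 12800 → 16000 → 20000 → 25600 → 32000 → 40000 → 51200.

ISO 51200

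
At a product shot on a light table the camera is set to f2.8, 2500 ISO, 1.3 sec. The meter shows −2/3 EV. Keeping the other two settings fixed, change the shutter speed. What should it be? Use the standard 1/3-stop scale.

Underexposed by 2/3 stop → need 2/3 stop brighter.
Shutter speed: 1.3 → 1.6 → 2.

2 s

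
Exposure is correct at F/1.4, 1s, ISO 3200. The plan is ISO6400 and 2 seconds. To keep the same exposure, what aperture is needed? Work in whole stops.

ISO: 3200 → 6400 — 1 stop higher (brighter).
Shutter speed: 1 → 2 — 1 stop longer (brighter).
Net change so far: 2 stops brighter. Offset with the aperture: f/1.4 → f/2 → f/2.8.

f/2.8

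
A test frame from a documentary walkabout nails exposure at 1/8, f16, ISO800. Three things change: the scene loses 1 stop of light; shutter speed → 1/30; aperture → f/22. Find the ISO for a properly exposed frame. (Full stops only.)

Scene light: 1 stop darker.
Shutter speed: 1/8 → 1/15 → 1/30 — 2 stops shorter (darker).
Aperture: f/16 → f/22 — 1 stop narrower (darker).
Net so far: 4 stops darker. ISO: 800 → 1600 → 3200 → 6400 → 12800.

ISO 12800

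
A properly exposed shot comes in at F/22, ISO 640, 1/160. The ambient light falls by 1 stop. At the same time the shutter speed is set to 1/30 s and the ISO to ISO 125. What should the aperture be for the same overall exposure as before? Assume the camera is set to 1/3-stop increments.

Scene light: 1 stop darker.
Shutter speed: 1/160 → 1/125 → 1/100 → 1/80 → 1/60 → 1/50 → 1/40 → 1/30 — 2 1/3 stops slower (brighter).
ISO: 640 → 500 → 400 → 320 → 250 → 200 → 160 → 125 — 2 1/3 stops lower (darker).
Net so far: 1 stop darker. Aperture: f/22 → f/20 → f/18 → f/16.

f/16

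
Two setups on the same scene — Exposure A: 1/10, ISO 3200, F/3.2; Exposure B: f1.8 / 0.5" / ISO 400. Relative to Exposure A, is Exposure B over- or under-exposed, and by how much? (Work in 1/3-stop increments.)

Aperture: f/3.2 → f/2.8 → f/2.5 → f/2.2 → f/2 → f/1.8 — 1 2/3 stops larger aperture (brighter).
Shutter speed: 1/10 → 1/8 → 1/6 → 1/5 → 1/4 → 0.3 → 0.4 → 0.5 — 2 1/3 stops longer (brighter).
ISO: 3200 → 2500 → 2000 → 1600 → 1250 → 1000 → 800 → 640 → 500 → 400 — 3 stops dropped (darker).
Net: +1 2/3 +2 1/3 −3 = +1 stop.

1 stop brighter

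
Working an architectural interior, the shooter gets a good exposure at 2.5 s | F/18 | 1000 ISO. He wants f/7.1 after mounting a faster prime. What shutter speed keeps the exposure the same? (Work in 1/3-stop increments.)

0.4 s

Aperture: f/18 → f/16 → f/14 → f/13 → f/11 → f/10 → f/9 → f/8 → f/7.1 — 2 2/3 stops wider (brighter).
Need 2 2/3 stops darker from the shutter speed: 2.5 → 2 → 1.6 → 1.3 → 1 → 0.8 → 0.6 → 0.5 → 0.4.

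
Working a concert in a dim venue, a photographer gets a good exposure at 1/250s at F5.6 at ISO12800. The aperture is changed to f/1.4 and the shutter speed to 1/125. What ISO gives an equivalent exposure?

ISO 400

Aperture: f/5.6 → f/4 → f/2.8 → f/2 → f/1.4 — 4 stops opened up (brighter).
Shutter speed: 1/250 → 1/125 — 1 stop slower (brighter).
Net change so far: 5 stops brighter. Offset with the ISO: 12800 → 6400 → 3200 → 1600 → 800 → 400.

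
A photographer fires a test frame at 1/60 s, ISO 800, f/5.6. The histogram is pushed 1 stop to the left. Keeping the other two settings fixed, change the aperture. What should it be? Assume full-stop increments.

f/4

Underexposed by 1 stop → need 1 stop brighter.
Aperture: f/5.6 → f/4.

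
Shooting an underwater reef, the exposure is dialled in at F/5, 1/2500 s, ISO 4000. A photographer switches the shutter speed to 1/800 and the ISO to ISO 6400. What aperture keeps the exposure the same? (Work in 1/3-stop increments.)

f/11

Shutter speed: 1/2500 → 1/2000 → 1/1600 → 1/1250 → 1/1000 → 1/800 — 1 2/3 stops longer (brighter).
ISO: 4000 → 5000 → 6400 — 2/3 stop raised (brighter).
Net change so far: 2 1/3 stops brighter. Offset with the aperture: f/5 → f/5.6 → f/6.3 → f/7.1 → f/8 → f/9 → f/10 → f/11.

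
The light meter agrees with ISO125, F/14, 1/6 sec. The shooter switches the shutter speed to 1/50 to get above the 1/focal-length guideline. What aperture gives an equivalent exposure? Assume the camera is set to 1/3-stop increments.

Shutter speed: 1/6 → 1/8 → 1/10 → 1/13 → 1/15 → 1/20 → 1/25 → 1/30 → 1/40 → 1/50 — 3 stops faster (darker).
Need 3 stops brighter from the aperture: f/14 → f/13 → f/11 → f/10 → f/9 → f/8 → f/7.1 → f/6.3 → f/5.6 → f/5.

f/5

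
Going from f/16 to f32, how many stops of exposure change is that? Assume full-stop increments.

f/16 → f/22 → f/32 — count the steps: 2 stops.

2 stops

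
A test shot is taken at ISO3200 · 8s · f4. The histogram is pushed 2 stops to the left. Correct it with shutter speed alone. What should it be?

30 s

Underexposed by 2 stops → need 2 stops brighter.
Shutter speed: 8 → 15 → 30.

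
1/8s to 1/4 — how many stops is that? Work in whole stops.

1/8 → 1/4 — count the steps: 1 stop.

1 stop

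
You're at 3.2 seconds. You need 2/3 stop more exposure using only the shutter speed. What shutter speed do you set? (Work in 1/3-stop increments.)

Shutter speed: 3.2 → 4 → 5 — 2/3 stop slower (brighter).

5 s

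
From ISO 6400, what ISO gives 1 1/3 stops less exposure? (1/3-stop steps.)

ISO 2500

ISO: 6400 → 5000 → 4000 → 3200 → 2500 — 1 1/3 stops dropped (darker).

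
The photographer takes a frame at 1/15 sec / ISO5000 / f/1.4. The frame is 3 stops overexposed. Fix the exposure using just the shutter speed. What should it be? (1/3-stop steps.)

Overexposed by 3 stops → need 3 stops darker.
Shutter speed: 1/15 → 1/20 → 1/25 → 1/30 → 1/40 → 1/50 → 1/60 → 1/80 → 1/100 → 1/125.

1/125s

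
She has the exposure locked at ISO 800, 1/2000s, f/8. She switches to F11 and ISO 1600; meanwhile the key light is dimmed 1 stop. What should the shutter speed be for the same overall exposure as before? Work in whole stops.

1/1000s

Scene light: 1 stop darker.
Aperture: f/8 → f/11 — 1 stop stopped down (darker).
ISO: 800 → 1600 — 1 stop raised (brighter).
Net so far: 1 stop darker. Shutter speed: 1/2000 → 1/1000.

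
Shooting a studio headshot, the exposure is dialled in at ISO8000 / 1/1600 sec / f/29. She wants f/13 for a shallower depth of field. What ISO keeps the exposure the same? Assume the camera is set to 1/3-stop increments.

Aperture: f/29 → f/25 → f/22 → f/20 → f/18 → f/16 → f/14 → f/13 — 2 1/3 stops opened up (brighter).
Need 2 1/3 stops darker from the ISO: 8000 → 6400 → 5000 → 4000 → 3200 → 2500 → 2000 → 1600.

ISO 1600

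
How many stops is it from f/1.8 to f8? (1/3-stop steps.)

4 1/3 stops

f/1.8 → f/2 → f/2.2 → f/2.5 → f/2.8 → f/3.2 → f/3.5 → f/4 → f/4.5 → f/5 → f/5.6 → f/6.3 → f/7.1 → f/8 — count the steps: 13 third-stops = 4 1/3 stops.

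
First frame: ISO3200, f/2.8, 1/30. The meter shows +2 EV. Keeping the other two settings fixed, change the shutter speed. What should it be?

Overexposed by 2 stops → need 2 stops darker.
Shutter speed: 1/30 → 1/60 → 1/125.

1/125s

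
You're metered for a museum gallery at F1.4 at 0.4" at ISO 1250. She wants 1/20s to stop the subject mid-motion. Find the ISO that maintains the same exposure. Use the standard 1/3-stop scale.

Shutter speed: 0.4 → 0.3 → 1/4 → 1/5 → 1/6 → 1/8 → 1/10 → 1/13 → 1/15 → 1/20 — 3 stops shorter (darker).
Need 3 stops brighter from the ISO: 1250 → 1600 → 2000 → 2500 → 3200 → 4000 → 5000 → 6400 → 8000 → 10000.

ISO 10000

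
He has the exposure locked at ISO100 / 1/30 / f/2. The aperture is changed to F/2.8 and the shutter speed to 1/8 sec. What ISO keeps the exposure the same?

Aperture: f/2 → f/2.8 — 1 stop narrower (darker).
Shutter speed: 1/30 → 1/15 → 1/8 — 2 stops slower (brighter).
Net change so far: 1 stop brighter. Offset with the ISO: 100 → 50.

ISO 50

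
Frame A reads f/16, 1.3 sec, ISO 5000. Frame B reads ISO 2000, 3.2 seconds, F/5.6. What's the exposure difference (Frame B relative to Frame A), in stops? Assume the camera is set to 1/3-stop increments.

Aperture: f/16 → f/14 → f/13 → f/11 → f/10 → f/9 → f/8 → f/7.1 → f/6.3 → f/5.6 — 3 stops opened up (brighter).
Shutter speed: 1.3 → 1.6 → 2 → 2.5 → 3.2 — 1 1/3 stops longer (brighter).
ISO: 5000 → 4000 → 3200 → 2500 → 2000 — 1 1/3 stops dropped (darker).
Net: +3 +1 1/3 −1 1/3 = +3 stops.

3 stops brighter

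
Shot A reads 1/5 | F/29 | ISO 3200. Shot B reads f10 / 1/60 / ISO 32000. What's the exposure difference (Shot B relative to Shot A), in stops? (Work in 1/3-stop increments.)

Aperture: f/29 → f/25 → f/22 → f/20 → f/18 → f/16 → f/14 → f/13 → f/11 → f/10 — 3 stops wider (brighter).
Shutter speed: 1/5 → 1/6 → 1/8 → 1/10 → 1/13 → 1/15 → 1/20 → 1/25 → 1/30 → 1/40 → 1/50 → 1/60 — 3 2/3 stops faster (darker).
ISO: 3200 → 4000 → 5000 → 6400 → 8000 → 10000 → 12800 → 16000 → 20000 → 25600 → 32000 — 3 1/3 stops raised (brighter).
Net: +3 −3 2/3 +3 1/3 = +2 2/3 stops.

2 2/3 stops brighter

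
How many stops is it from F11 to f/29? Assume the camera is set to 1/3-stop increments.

f/11 → f/13 → f/14 → f/16 → f/18 → f/20 → f/22 → f/25 → f/29 — count the steps: 8 third-stops = 2 2/3 stops.

2 2/3 stops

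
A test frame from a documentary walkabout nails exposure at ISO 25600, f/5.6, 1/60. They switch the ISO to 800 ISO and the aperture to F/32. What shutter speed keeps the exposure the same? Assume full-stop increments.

15 s

ISO: 25600 → 12800 → 6400 → 3200 → 1600 → 800 — 5 stops dropped (darker).
Aperture: f/5.6 → f/8 → f/11 → f/16 → f/22 → f/32 — 5 stops stopped down (darker).
Net change so far: 10 stops darker. Offset with the shutter speed: 1/60 → 1/30 → 1/15 → 1/8 → 1/4 → 1/2 → 1 → 2 → 4 → 8 → 15.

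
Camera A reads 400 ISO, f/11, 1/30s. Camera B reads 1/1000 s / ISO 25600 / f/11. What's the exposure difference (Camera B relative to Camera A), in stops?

1 stop brighter

Aperture: unchanged.
Shutter speed: 1/30 → 1/60 → 1/125 → 1/250 → 1/500 → 1/1000 — 5 stops faster (darker).
ISO: 400 → 800 → 1600 → 3200 → 6400 → 12800 → 25600 — 6 stops higher (brighter).
Net: −5 +6 = +1 stop.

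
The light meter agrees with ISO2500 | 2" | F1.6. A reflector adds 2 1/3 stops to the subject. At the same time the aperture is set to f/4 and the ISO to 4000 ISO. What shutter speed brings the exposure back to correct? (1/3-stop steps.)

1.6 s

Scene light: 2 1/3 stops brighter.
Aperture: f/1.6 → f/1.8 → f/2 → f/2.2 → f/2.5 → f/2.8 → f/3.2 → f/3.5 → f/4 — 2 2/3 stops stopped down (darker).
ISO: 2500 → 3200 → 4000 — 2/3 stop raised (brighter).
Net so far: 1/3 stop brighter. Shutter speed: 2 → 1.6.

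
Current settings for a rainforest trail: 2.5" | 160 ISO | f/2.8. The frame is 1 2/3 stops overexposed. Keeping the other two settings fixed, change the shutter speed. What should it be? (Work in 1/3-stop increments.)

0.8 s

Overexposed by 1 2/3 stops → need 1 2/3 stops darker.
Shutter speed: 2.5 → 2 → 1.6 → 1.3 → 1 → 0.8.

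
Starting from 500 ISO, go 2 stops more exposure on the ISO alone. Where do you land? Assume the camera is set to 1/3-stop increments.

ISO 2000

ISO: 500 → 640 → 800 → 1000 → 1250 → 1600 → 2000 — 2 stops higher (brighter).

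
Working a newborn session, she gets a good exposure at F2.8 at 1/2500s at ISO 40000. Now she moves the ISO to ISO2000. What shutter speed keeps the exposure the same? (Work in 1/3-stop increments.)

ISO: 40000 → 32000 → 25600 → 20000 → 16000 → 12800 → 10000 → 8000 → 6400 → 5000 → 4000 → 3200 → 2500 → 2000 — 4 1/3 stops dropped (darker).
Need 4 1/3 stops brighter from the shutter speed: 1/2500 → 1/2000 → 1/1600 → 1/1250 → 1/1000 → 1/800 → 1/640 → 1/500 → 1/400 → 1/320 → 1/250 → 1/200 → 1/160 → 1/125.

1/125s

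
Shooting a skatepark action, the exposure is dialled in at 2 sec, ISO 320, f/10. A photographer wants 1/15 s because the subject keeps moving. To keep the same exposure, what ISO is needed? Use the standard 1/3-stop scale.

ISO 10000

Shutter speed: 2 → 1.6 → 1.3 → 1 → 0.8 → 0.6 → 0.5 → 0.4 → 0.3 → 1/4 → 1/5 → 1/6 → 1/8 → 1/10 → 1/13 → 1/15 — 5 stops faster (darker).
Need 5 stops brighter from the ISO: 320 → 400 → 500 → 640 → 800 → 1000 → 1250 → 1600 → 2000 → 2500 → 3200 → 4000 → 5000 → 6400 → 8000 → 10000.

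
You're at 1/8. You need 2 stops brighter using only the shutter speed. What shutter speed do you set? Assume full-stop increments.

1/2s

Shutter speed: 1/8 → 1/4 → 1/2 — 2 stops longer (brighter).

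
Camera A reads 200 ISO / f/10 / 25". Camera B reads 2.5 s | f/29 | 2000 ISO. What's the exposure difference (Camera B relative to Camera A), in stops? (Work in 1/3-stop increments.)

3 stops darker

Aperture: f/10 → f/11 → f/13 → f/14 → f/16 → f/18 → f/20 → f/22 → f/25 → f/29 — 3 stops smaller aperture (darker).
Shutter speed: 25 → 20 → 15 → 13 → 10 → 8 → 6 → 5 → 4 → 3.2 → 2.5 — 3 1/3 stops shorter (darker).
ISO: 200 → 250 → 320 → 400 → 500 → 640 → 800 → 1000 → 1250 → 1600 → 2000 — 3 1/3 stops raised (brighter).
Net: −3 −3 1/3 +3 1/3 = −3 stops.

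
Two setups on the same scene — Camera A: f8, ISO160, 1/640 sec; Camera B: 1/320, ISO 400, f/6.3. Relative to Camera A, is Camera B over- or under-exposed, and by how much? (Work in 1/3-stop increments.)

3 stops brighter

Aperture: f/8 → f/7.1 → f/6.3 — 2/3 stop larger aperture (brighter).
Shutter speed: 1/640 → 1/500 → 1/400 → 1/320 — 1 stop slower (brighter).
ISO: 160 → 200 → 250 → 320 → 400 — 1 1/3 stops raised (brighter).
Net: +2/3 +1 +1 1/3 = +3 stops.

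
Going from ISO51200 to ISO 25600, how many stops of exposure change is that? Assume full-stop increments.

1 stop

51200 → 25600 — count the steps: 1 stop.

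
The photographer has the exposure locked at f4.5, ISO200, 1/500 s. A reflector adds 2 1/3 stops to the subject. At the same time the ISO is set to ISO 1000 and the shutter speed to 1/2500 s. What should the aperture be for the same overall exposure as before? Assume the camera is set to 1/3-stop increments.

f/10

Scene light: 2 1/3 stops brighter.
ISO: 200 → 250 → 320 → 400 → 500 → 640 → 800 → 1000 — 2 1/3 stops raised (brighter).
Shutter speed: 1/500 → 1/640 → 1/800 → 1/1000 → 1/1250 → 1/1600 → 1/2000 → 1/2500 — 2 1/3 stops shorter (darker).
Net so far: 2 1/3 stops brighter. Aperture: f/4.5 → f/5 → f/5.6 → f/6.3 → f/7.1 → f/8 → f/9 → f/10.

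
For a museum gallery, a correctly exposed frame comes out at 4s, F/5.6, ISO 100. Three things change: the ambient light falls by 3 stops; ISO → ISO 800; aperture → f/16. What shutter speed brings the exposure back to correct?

30 s

Scene light: 3 stops darker.
ISO: 100 → 200 → 400 → 800 — 3 stops higher (brighter).
Aperture: f/5.6 → f/8 → f/11 → f/16 — 3 stops smaller aperture (darker).
Net so far: 3 stops darker. Shutter speed: 4 → 8 → 15 → 30.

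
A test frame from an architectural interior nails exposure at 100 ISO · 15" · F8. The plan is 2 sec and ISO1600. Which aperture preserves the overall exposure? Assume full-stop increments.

f/11

Shutter speed: 15 → 8 → 4 → 2 — 3 stops faster (darker).
ISO: 100 → 200 → 400 → 800 → 1600 — 4 stops raised (brighter).
Net change so far: 1 stop brighter. Offset with the aperture: f/8 → f/11.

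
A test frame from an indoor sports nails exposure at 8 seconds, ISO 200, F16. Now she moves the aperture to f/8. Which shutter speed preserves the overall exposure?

2 s

Aperture: f/16 → f/11 → f/8 — 2 stops wider (brighter).
Need 2 stops darker from the shutter speed: 8 → 4 → 2.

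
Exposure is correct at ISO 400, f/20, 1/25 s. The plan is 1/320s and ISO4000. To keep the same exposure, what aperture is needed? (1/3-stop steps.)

f/18

Shutter speed: 1/25 → 1/30 → 1/40 → 1/50 → 1/60 → 1/80 → 1/100 → 1/125 → 1/160 → 1/200 → 1/250 → 1/320 — 3 2/3 stops faster (darker).
ISO: 400 → 500 → 640 → 800 → 1000 → 1250 → 1600 → 2000 → 2500 → 3200 → 4000 — 3 1/3 stops higher (brighter).
Net change so far: 1/3 stop darker. Offset with the aperture: f/20 → f/18.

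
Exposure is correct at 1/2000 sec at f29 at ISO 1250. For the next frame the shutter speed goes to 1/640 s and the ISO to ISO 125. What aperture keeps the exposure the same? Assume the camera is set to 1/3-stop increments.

f/16

Shutter speed: 1/2000 → 1/1600 → 1/1250 → 1/1000 → 1/800 → 1/640 — 1 2/3 stops longer (brighter).
ISO: 1250 → 1000 → 800 → 640 → 500 → 400 → 320 → 250 → 200 → 160 → 125 — 3 1/3 stops dropped (darker).
Net change so far: 1 2/3 stops darker. Offset with the aperture: f/29 → f/25 → f/22 → f/20 → f/18 → f/16.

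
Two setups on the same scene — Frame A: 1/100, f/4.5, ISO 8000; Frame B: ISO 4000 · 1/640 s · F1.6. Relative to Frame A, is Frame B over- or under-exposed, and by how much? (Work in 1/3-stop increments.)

2/3 stop darker

Aperture: f/4.5 → f/4 → f/3.5 → f/3.2 → f/2.8 → f/2.5 → f/2.2 → f/2 → f/1.8 → f/1.6 — 3 stops larger aperture (brighter).
Shutter speed: 1/100 → 1/125 → 1/160 → 1/200 → 1/250 → 1/320 → 1/400 → 1/500 → 1/640 — 2 2/3 stops faster (darker).
ISO: 8000 → 6400 → 5000 → 4000 — 1 stop lower (darker).
Net: +3 −2 2/3 −1 = −2/3 stops.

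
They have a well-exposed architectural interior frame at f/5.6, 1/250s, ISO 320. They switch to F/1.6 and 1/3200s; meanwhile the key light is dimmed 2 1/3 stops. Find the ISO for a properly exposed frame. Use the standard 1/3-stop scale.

ISO 1600

Scene light: 2 1/3 stops darker.
Aperture: f/5.6 → f/5 → f/4.5 → f/4 → f/3.5 → f/3.2 → f/2.8 → f/2.5 → f/2.2 → f/2 → f/1.8 → f/1.6 — 3 2/3 stops wider (brighter).
Shutter speed: 1/250 → 1/320 → 1/400 → 1/500 → 1/640 → 1/800 → 1/1000 → 1/1250 → 1/1600 → 1/2000 → 1/2500 → 1/3200 — 3 2/3 stops faster (darker).
Net so far: 2 1/3 stops darker. ISO: 320 → 400 → 500 → 640 → 800 → 1000 → 1250 → 1600.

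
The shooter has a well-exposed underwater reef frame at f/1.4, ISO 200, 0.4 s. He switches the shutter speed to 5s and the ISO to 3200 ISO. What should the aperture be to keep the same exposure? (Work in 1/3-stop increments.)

Shutter speed: 0.4 → 0.5 → 0.6 → 0.8 → 1 → 1.3 → 1.6 → 2 → 2.5 → 3.2 → 4 → 5 — 3 2/3 stops longer (brighter).
ISO: 200 → 250 → 320 → 400 → 500 → 640 → 800 → 1000 → 1250 → 1600 → 2000 → 2500 → 3200 — 4 stops raised (brighter).
Net change so far: 7 2/3 stops brighter. Offset with the aperture: f/1.4 → f/1.6 → f/1.8 → f/2 → f/2.2 → f/2.5 → f/2.8 → f/3.2 → f/3.5 → f/4 → f/4.5 → f/5 → f/5.6 → f/6.3 → f/7.1 → f/8 → f/9 → f/10 → f/11 → f/13 → f/14 → f/16 → f/18 → f/20.

f/20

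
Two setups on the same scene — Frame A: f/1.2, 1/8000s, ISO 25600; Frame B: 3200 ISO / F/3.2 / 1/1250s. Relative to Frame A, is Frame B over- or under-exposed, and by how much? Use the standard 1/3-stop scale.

Aperture: f/1.2 → f/1.4 → f/1.6 → f/1.8 → f/2 → f/2.2 → f/2.5 → f/2.8 → f/3.2 — 2 2/3 stops stopped down (darker).
Shutter speed: 1/8000 → 1/6400 → 1/5000 → 1/4000 → 1/3200 → 1/2500 → 1/2000 → 1/1600 → 1/1250 — 2 2/3 stops slower (brighter).
ISO: 25600 → 20000 → 16000 → 12800 → 10000 → 8000 → 6400 → 5000 → 4000 → 3200 — 3 stops lower (darker).
Net: −2 2/3 +2 2/3 −3 = −3 stops.

3 stops darker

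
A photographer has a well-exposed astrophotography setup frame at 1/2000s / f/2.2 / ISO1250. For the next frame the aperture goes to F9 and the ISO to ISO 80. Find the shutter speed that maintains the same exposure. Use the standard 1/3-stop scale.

1/8s

Aperture: f/2.2 → f/2.5 → f/2.8 → f/3.2 → f/3.5 → f/4 → f/4.5 → f/5 → f/5.6 → f/6.3 → f/7.1 → f/8 → f/9 — 4 stops narrower (darker).
ISO: 1250 → 1000 → 800 → 640 → 500 → 400 → 320 → 250 → 200 → 160 → 125 → 100 → 80 — 4 stops dropped (darker).
Net change so far: 8 stops darker. Offset with the shutter speed: 1/2000 → 1/1600 → 1/1250 → 1/1000 → 1/800 → 1/640 → 1/500 → 1/400 → 1/320 → 1/250 → 1/200 → 1/160 → 1/125 → 1/100 → 1/80 → 1/60 → 1/50 → 1/40 → 1/30 → 1/25 → 1/20 → 1/15 → 1/13 → 1/10 → 1/8.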